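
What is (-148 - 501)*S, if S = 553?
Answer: -358897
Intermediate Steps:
(-148 - 501)*S = (-148 - 501)*553 = -649*553 = -358897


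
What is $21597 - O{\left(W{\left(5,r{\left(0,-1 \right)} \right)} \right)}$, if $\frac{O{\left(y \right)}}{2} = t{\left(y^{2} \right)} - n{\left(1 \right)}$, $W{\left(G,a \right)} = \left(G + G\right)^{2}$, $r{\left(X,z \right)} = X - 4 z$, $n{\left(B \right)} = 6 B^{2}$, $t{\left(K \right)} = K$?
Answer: $1609$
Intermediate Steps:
$W{\left(G,a \right)} = 4 G^{2}$ ($W{\left(G,a \right)} = \left(2 G\right)^{2} = 4 G^{2}$)
$O{\left(y \right)} = -12 + 2 y^{2}$ ($O{\left(y \right)} = 2 \left(y^{2} - 6 \cdot 1^{2}\right) = 2 \left(y^{2} - 6 \cdot 1\right) = 2 \left(y^{2} - 6\right) = 2 \left(-6 + y^{2}\right) = -12 + 2 y^{2}$)
$21597 - O{\left(W{\left(5,r{\left(0,-1 \right)} \right)} \right)} = 21597 - \left(-12 + 2 \left(4 \cdot 5^{2}\right)^{2}\right) = 21597 - \left(-12 + 2 \left(4 \cdot 25\right)^{2}\right) = 21597 - \left(-12 + 2 \cdot 100^{2}\right) = 21597 - \left(-12 + 2 \cdot 10000\right) = 21597 - \left(-12 + 20000\right) = 21597 - 19988 = 1609$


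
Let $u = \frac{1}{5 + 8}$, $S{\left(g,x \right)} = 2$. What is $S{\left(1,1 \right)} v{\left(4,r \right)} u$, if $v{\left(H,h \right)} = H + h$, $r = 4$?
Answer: $\frac{16}{13} \approx 1.2308$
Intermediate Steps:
$u = \frac{1}{13} \approx 0.076923$
$S{\left(1,1 \right)} v{\left(4,r \right)} u = 2 \left(4 + 4\right) \frac{1}{13} = 2 \cdot 8 \cdot \frac{1}{13} = 16 \cdot \frac{1}{13} = \frac{16}{13}$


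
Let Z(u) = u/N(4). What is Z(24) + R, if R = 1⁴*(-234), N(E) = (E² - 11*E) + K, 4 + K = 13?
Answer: -4470/19 ≈ -235.26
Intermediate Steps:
K = 9 (K = -4 + 13 = 9)
N(E) = 9 + E² - 11*E (N(E) = (E² - 11*E) + 9 = 9 + E² - 11*E)
R = -234 (R = 1*(-234) = -234)
Z(u) = -u/19 (Z(u) = u/(9 + 4² - 11*4) = u/(9 + 16 - 44) = u/(-19) = u*(-1/19) = -u/19)
Z(24) + R = -1/19*24 - 234 = -24/19 - 234 = -4470/19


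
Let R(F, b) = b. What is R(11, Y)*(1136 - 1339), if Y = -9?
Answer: 1827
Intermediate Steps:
R(11, Y)*(1136 - 1339) = -9*(1136 - 1339) = -9*(-203) = 1827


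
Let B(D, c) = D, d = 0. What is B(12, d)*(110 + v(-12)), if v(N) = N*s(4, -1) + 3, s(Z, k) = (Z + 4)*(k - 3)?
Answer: 5964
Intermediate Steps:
s(Z, k) = (-3 + k)*(4 + Z) (s(Z, k) = (4 + Z)*(-3 + k) = (-3 + k)*(4 + Z))
v(N) = 3 - 32*N (v(N) = N*(-12 - 3*4 + 4*(-1) + 4*(-1)) + 3 = N*(-12 - 12 - 4 - 4) + 3 = N*(-32) + 3 = -32*N + 3 = 3 - 32*N)
B(12, d)*(110 + v(-12)) = 12*(110 + (3 - 32*(-12))) = 12*(110 + (3 + 384)) = 12*(110 + 387) = 12*497 = 5964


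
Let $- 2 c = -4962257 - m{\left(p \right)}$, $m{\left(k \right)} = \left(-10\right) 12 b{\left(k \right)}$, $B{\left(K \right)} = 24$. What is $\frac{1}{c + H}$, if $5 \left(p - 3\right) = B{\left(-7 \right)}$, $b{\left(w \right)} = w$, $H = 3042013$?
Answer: $\frac{2}{11045347} \approx 1.8107 \cdot 10^{-7}$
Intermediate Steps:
$p = \frac{39}{5}$ ($p = 3 + \frac{1}{5} \cdot 24 = 3 + \frac{24}{5} = \frac{39}{5} \approx 7.8$)
$m{\left(k \right)} = - 120 k$ ($m{\left(k \right)} = \left(-10\right) 12 k = - 120 k$)
$c = \frac{4961321}{2}$ ($c = - \frac{-4962257 - \left(-120\right) \frac{39}{5}}{2} = - \frac{-4962257 - -936}{2} = - \frac{-4962257 + 936}{2} = \left(- \frac{1}{2}\right) \left(-4961321\right) = \frac{4961321}{2} \approx 2.4807 \cdot 10^{6}$)
$\frac{1}{c + H} = \frac{1}{\frac{4961321}{2} + 3042013} = \frac{1}{\frac{11045347}{2}} = \frac{2}{11045347}$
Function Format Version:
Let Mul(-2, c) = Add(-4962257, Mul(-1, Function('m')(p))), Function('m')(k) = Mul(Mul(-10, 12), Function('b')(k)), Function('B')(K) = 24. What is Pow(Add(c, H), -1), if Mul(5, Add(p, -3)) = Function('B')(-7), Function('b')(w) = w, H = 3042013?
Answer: Rational(2, 11045347) ≈ 1.8107e-7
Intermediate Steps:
p = Rational(39, 5) (p = Add(3, Mul(Rational(1, 5), 24)) = Add(3, Rational(24, 5)) = Rational(39, 5) ≈ 7.8000)
Function('m')(k) = Mul(-120, k) (Function('m')(k) = Mul(Mul(-10, 12), k) = Mul(-120, k))
c = Rational(4961321, 2) (c = Mul(Rational(-1, 2), Add(-4962257, Mul(-1, Mul(-120, Rational(39, 5))))) = Mul(Rational(-1, 2), Add(-4962257, Mul(-1, -936))) = Mul(Rational(-1, 2), Add(-4962257, 936)) = Mul(Rational(-1, 2), -4961321) = Rational(4961321, 2) ≈ 2.4807e+6)
Pow(Add(c, H), -1) = Pow(Add(Rational(4961321, 2), 3042013), -1) = Pow(Rational(11045347, 2), -1) = Rational(2, 11045347)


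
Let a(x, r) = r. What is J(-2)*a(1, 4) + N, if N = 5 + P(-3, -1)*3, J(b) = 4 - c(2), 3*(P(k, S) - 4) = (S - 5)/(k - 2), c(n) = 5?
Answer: 71/5 ≈ 14.200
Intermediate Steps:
P(k, S) = 4 + (-5 + S)/(3*(-2 + k)) (P(k, S) = 4 + ((S - 5)/(k - 2))/3 = 4 + ((-5 + S)/(-2 + k))/3 = 4 + (-5 + S)/(3*(-2 + k)))
J(b) = -1 (J(b) = 4 - 1*5 = 4 - 5 = -1)
N = 91/5 (N = 5 + ((-29 - 1 + 12*(-3))/(3*(-2 - 3)))*3 = 5 + ((1/3)*(-29 - 1 - 36)/(-5))*3 = 5 + ((1/3)*(-1/5)*(-66))*3 = 5 + (22/5)*3 = 5 + 66/5 = 91/5 ≈ 18.200)
J(-2)*a(1, 4) + N = -1*4 + 91/5 = -4 + 91/5 = 71/5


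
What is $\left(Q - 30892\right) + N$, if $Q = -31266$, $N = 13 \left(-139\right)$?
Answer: $-63965$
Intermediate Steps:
$N = -1807$
$\left(Q - 30892\right) + N = \left(-31266 - 30892\right) - 1807 = -62158 - 1807 = -63965$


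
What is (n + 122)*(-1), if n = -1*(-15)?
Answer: -137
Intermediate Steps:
n = 15
(n + 122)*(-1) = (15 + 122)*(-1) = 137*(-1) = -137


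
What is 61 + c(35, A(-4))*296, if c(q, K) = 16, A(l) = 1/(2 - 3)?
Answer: 4797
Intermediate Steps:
A(l) = -1 (A(l) = 1/(-1) = -1)
61 + c(35, A(-4))*296 = 61 + 16*296 = 61 + 4736 = 4797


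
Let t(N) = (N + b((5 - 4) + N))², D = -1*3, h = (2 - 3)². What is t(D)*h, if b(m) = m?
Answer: 25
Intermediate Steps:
h = 1 (h = (-1)² = 1)
D = -3
t(N) = (1 + 2*N)² (t(N) = (N + ((5 - 4) + N))² = (N + (1 + N))² = (1 + 2*N)²)
t(D)*h = (1 + 2*(-3))²*1 = (1 - 6)²*1 = (-5)²*1 = 25*1 = 25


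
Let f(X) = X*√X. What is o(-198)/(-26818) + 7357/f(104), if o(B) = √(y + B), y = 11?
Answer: 7357*√26/5408 - I*√187/26818 ≈ 6.9367 - 0.00050991*I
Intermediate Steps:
f(X) = X^(3/2)
o(B) = √(11 + B)
o(-198)/(-26818) + 7357/f(104) = √(11 - 198)/(-26818) + 7357/(104^(3/2)) = √(-187)*(-1/26818) + 7357/((208*√26)) = (I*√187)*(-1/26818) + 7357*(√26/5408) = -I*√187/26818 + 7357*√26/5408 = 7357*√26/5408 - I*√187/26818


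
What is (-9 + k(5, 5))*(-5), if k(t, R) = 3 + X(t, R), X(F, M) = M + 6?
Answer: -25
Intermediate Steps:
X(F, M) = 6 + M
k(t, R) = 9 + R (k(t, R) = 3 + (6 + R) = 9 + R)
(-9 + k(5, 5))*(-5) = (-9 + (9 + 5))*(-5) = (-9 + 14)*(-5) = 5*(-5) = -25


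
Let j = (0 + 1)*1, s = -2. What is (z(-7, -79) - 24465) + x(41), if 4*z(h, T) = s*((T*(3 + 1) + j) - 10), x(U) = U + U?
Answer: -48441/2 ≈ -24221.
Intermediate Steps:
j = 1 (j = 1*1 = 1)
x(U) = 2*U
z(h, T) = 9/2 - 2*T (z(h, T) = (-2*((T*(3 + 1) + 1) - 10))/4 = (-2*((T*4 + 1) - 10))/4 = (-2*((4*T + 1) - 10))/4 = (-2*((1 + 4*T) - 10))/4 = (-2*(-9 + 4*T))/4 = (18 - 8*T)/4 = 9/2 - 2*T)
(z(-7, -79) - 24465) + x(41) = ((9/2 - 2*(-79)) - 24465) + 2*41 = ((9/2 + 158) - 24465) + 82 = (325/2 - 24465) + 82 = -48605/2 + 82 = -48441/2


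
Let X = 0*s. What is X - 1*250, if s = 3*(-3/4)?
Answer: -250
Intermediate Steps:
s = -9/4 (s = 3*(-3*1/4) = 3*(-3/4) = -9/4 ≈ -2.2500)
X = 0 (X = 0*(-9/4) = 0)
X - 1*250 = 0 - 1*250 = 0 - 250 = -250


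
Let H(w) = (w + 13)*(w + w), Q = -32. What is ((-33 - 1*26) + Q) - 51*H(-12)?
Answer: 1133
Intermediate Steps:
H(w) = 2*w*(13 + w) (H(w) = (13 + w)*(2*w) = 2*w*(13 + w))
((-33 - 1*26) + Q) - 51*H(-12) = ((-33 - 1*26) - 32) - 102*(-12)*(13 - 12) = ((-33 - 26) - 32) - 102*(-12) = (-59 - 32) - 51*(-24) = -91 + 1224 = 1133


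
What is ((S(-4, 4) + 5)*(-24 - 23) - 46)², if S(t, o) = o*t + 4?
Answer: 80089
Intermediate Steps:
S(t, o) = 4 + o*t
((S(-4, 4) + 5)*(-24 - 23) - 46)² = (((4 + 4*(-4)) + 5)*(-24 - 23) - 46)² = (((4 - 16) + 5)*(-47) - 46)² = ((-12 + 5)*(-47) - 46)² = (-7*(-47) - 46)² = (329 - 46)² = 283² = 80089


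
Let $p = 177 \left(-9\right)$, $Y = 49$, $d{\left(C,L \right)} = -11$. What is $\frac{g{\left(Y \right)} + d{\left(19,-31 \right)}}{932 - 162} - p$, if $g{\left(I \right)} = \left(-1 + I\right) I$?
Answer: $\frac{1228951}{770} \approx 1596.0$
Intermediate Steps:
$g{\left(I \right)} = I \left(-1 + I\right)$
$p = -1593$
$\frac{g{\left(Y \right)} + d{\left(19,-31 \right)}}{932 - 162} - p = \frac{49 \left(-1 + 49\right) - 11}{932 - 162} - -1593 = \frac{49 \cdot 48 - 11}{770} + 1593 = \left(2352 - 11\right) \frac{1}{770} + 1593 = 2341 \cdot \frac{1}{770} + 1593 = \frac{2341}{770} + 1593 = \frac{1228951}{770}$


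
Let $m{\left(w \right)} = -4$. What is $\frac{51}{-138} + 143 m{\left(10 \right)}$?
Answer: $- \frac{26329}{46} \approx -572.37$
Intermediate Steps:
$\frac{51}{-138} + 143 m{\left(10 \right)} = \frac{51}{-138} + 143 \left(-4\right) = 51 \left(- \frac{1}{138}\right) - 572 = - \frac{17}{46} - 572 = - \frac{26329}{46}$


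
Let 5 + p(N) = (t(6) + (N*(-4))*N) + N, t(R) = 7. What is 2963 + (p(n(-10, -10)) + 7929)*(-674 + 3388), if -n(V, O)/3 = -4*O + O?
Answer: -66650163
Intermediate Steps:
n(V, O) = 9*O (n(V, O) = -3*(-4*O + O) = -(-9)*O = 9*O)
p(N) = 2 + N - 4*N² (p(N) = -5 + ((7 + (N*(-4))*N) + N) = -5 + ((7 + (-4*N)*N) + N) = -5 + ((7 - 4*N²) + N) = -5 + (7 + N - 4*N²) = 2 + N - 4*N²)
2963 + (p(n(-10, -10)) + 7929)*(-674 + 3388) = 2963 + ((2 + 9*(-10) - 4*(9*(-10))²) + 7929)*(-674 + 3388) = 2963 + ((2 - 90 - 4*(-90)²) + 7929)*2714 = 2963 + ((2 - 90 - 4*8100) + 7929)*2714 = 2963 + ((2 - 90 - 32400) + 7929)*2714 = 2963 + (-32488 + 7929)*2714 = 2963 - 24559*2714 = 2963 - 66653126 = -66650163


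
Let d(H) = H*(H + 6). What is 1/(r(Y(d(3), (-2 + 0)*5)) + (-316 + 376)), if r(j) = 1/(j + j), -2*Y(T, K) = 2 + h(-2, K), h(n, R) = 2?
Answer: 4/239 ≈ 0.016736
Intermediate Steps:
d(H) = H*(6 + H)
Y(T, K) = -2 (Y(T, K) = -(2 + 2)/2 = -½*4 = -2)
r(j) = 1/(2*j)
1/(r(Y(d(3), (-2 + 0)*5)) + (-316 + 376)) = 1/((½)/(-2) + (-316 + 376)) = 1/((½)*(-½) + 60) = 1/(-¼ + 60) = 1/(239/4) = 4/239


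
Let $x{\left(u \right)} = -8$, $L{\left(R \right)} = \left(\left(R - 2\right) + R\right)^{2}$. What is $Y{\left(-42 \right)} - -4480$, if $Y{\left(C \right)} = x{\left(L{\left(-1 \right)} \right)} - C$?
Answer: $4514$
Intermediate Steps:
$L{\left(R \right)} = \left(-2 + 2 R\right)^{2}$ ($L{\left(R \right)} = \left(\left(-2 + R\right) + R\right)^{2} = \left(-2 + 2 R\right)^{2}$)
$Y{\left(C \right)} = -8 - C$
$Y{\left(-42 \right)} - -4480 = \left(-8 - -42\right) - -4480 = \left(-8 + 42\right) + 4480 = 34 + 4480 = 4514$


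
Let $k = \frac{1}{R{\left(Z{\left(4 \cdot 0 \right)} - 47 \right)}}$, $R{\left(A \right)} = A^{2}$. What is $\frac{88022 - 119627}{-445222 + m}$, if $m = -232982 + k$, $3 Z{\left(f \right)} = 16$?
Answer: $\frac{23515625}{504616071} \approx 0.046601$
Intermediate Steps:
$Z{\left(f \right)} = \frac{16}{3}$ ($Z{\left(f \right)} = \frac{1}{3} \cdot 16 = \frac{16}{3}$)
$k = \frac{9}{15625}$ ($k = \frac{1}{\left(\frac{16}{3} - 47\right)^{2}} = \frac{1}{\left(- \frac{125}{3}\right)^{2}} = \frac{1}{\frac{15625}{9}} = \frac{9}{15625} \approx 0.000576$)
$m = - \frac{3640343741}{15625}$ ($m = -232982 + \frac{9}{15625} = - \frac{3640343741}{15625} \approx -2.3298 \cdot 10^{5}$)
$\frac{88022 - 119627}{-445222 + m} = \frac{88022 - 119627}{-445222 - \frac{3640343741}{15625}} = - \frac{31605}{- \frac{10596937491}{15625}} = \left(-31605\right) \left(- \frac{15625}{10596937491}\right) = \frac{23515625}{504616071}$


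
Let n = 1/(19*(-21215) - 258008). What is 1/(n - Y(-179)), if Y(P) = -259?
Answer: 661093/171223086 ≈ 0.0038610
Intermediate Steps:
n = -1/661093 (n = 1/(-403085 - 258008) = 1/(-661093) = -1/661093 ≈ -1.5126e-6)
1/(n - Y(-179)) = 1/(-1/661093 - 1*(-259)) = 1/(-1/661093 + 259) = 1/(171223086/661093) = 661093/171223086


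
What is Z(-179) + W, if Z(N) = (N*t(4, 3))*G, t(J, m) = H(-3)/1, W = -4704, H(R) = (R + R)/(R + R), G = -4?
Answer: -3988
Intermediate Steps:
H(R) = 1 (H(R) = (2*R)/((2*R)) = (2*R)*(1/(2*R)) = 1)
t(J, m) = 1 (t(J, m) = 1/1 = 1*1 = 1)
Z(N) = -4*N (Z(N) = (N*1)*(-4) = N*(-4) = -4*N)
Z(-179) + W = -4*(-179) - 4704 = 716 - 4704 = -3988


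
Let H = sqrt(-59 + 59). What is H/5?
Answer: 0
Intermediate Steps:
H = 0 (H = sqrt(0) = 0)
H/5 = 0/5 = (1/5)*0 = 0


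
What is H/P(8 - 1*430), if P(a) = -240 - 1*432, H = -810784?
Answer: 25337/21 ≈ 1206.5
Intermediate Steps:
P(a) = -672 (P(a) = -240 - 432 = -672)
H/P(8 - 1*430) = -810784/(-672) = -810784*(-1/672) = 25337/21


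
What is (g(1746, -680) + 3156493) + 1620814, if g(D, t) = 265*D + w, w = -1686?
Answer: 5238311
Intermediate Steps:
g(D, t) = -1686 + 265*D (g(D, t) = 265*D - 1686 = -1686 + 265*D)
(g(1746, -680) + 3156493) + 1620814 = ((-1686 + 265*1746) + 3156493) + 1620814 = ((-1686 + 462690) + 3156493) + 1620814 = (461004 + 3156493) + 1620814 = 3617497 + 1620814 = 5238311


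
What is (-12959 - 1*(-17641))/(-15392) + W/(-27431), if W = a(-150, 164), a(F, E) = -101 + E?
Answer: -64700819/211108976 ≈ -0.30648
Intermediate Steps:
W = 63 (W = -101 + 164 = 63)
(-12959 - 1*(-17641))/(-15392) + W/(-27431) = (-12959 - 1*(-17641))/(-15392) + 63/(-27431) = (-12959 + 17641)*(-1/15392) + 63*(-1/27431) = 4682*(-1/15392) - 63/27431 = -2341/7696 - 63/27431 = -64700819/211108976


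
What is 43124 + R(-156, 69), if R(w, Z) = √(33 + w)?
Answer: 43124 + I*√123 ≈ 43124.0 + 11.091*I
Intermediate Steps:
43124 + R(-156, 69) = 43124 + √(33 - 156) = 43124 + √(-123) = 43124 + I*√123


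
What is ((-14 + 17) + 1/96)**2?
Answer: 83521/9216 ≈ 9.0626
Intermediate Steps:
((-14 + 17) + 1/96)**2 = (3 + 1/96)**2 = (289/96)**2 = 83521/9216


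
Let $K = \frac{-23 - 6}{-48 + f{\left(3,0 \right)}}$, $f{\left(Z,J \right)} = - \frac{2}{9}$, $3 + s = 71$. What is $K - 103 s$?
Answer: $- \frac{3039475}{434} \approx -7003.4$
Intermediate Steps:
$s = 68$ ($s = -3 + 71 = 68$)
$f{\left(Z,J \right)} = - \frac{2}{9}$ ($f{\left(Z,J \right)} = \left(-2\right) \frac{1}{9} = - \frac{2}{9}$)
$K = \frac{261}{434}$ ($K = \frac{-23 - 6}{-48 - \frac{2}{9}} = - \frac{29}{- \frac{434}{9}} = \left(-29\right) \left(- \frac{9}{434}\right) = \frac{261}{434} \approx 0.60138$)
$K - 103 s = \frac{261}{434} - 7004 = - \frac{3039475}{434}$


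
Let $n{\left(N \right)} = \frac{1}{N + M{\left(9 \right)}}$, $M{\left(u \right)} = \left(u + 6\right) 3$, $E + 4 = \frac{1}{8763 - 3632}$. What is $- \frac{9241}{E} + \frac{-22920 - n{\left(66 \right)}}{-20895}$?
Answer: $\frac{36675093505426}{15866639145} \approx 2311.5$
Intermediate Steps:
$E = - \frac{20523}{5131}$ ($E = -4 + \frac{1}{8763 - 3632} = -4 + \frac{1}{5131} = - \frac{20523}{5131} \approx -3.9998$)
$M{\left(u \right)} = 18 + 3 u$ ($M{\left(u \right)} = \left(6 + u\right) 3 = 18 + 3 u$)
$n{\left(N \right)} = \frac{1}{45 + N}$ ($n{\left(N \right)} = \frac{1}{N + \left(18 + 3 \cdot 9\right)} = \frac{1}{N + \left(18 + 27\right)} = \frac{1}{N + 45} = \frac{1}{45 + N}$)
$- \frac{9241}{E} + \frac{-22920 - n{\left(66 \right)}}{-20895} = - \frac{9241}{- \frac{20523}{5131}} + \frac{-22920 - \frac{1}{45 + 66}}{-20895} = \left(-9241\right) \left(- \frac{5131}{20523}\right) + \left(-22920 - \frac{1}{111}\right) \left(- \frac{1}{20895}\right) = \frac{47415571}{20523} + \left(-22920 - \frac{1}{111}\right) \left(- \frac{1}{20895}\right) = \frac{47415571}{20523} - - \frac{2544121}{2319345} = \frac{47415571}{20523} + \frac{2544121}{2319345} = \frac{36675093505426}{15866639145}$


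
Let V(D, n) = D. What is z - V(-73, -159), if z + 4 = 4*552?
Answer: 2277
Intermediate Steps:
z = 2204 (z = -4 + 4*552 = -4 + 2208 = 2204)
z - V(-73, -159) = 2204 - 1*(-73) = 2204 + 73 = 2277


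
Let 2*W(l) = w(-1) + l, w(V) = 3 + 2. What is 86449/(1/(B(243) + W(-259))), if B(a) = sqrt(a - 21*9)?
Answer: -10979023 + 259347*sqrt(6) ≈ -1.0344e+7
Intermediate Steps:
w(V) = 5
W(l) = 5/2 + l/2 (W(l) = (5 + l)/2 = 5/2 + l/2)
B(a) = sqrt(-189 + a) (B(a) = sqrt(a - 189) = sqrt(-189 + a))
86449/(1/(B(243) + W(-259))) = 86449/(1/(sqrt(-189 + 243) + (5/2 + (1/2)*(-259)))) = 86449/(1/(sqrt(54) + (5/2 - 259/2))) = 86449/(1/(3*sqrt(6) - 127)) = 86449/(1/(-127 + 3*sqrt(6))) = 86449*(-127 + 3*sqrt(6)) = -10979023 + 259347*sqrt(6)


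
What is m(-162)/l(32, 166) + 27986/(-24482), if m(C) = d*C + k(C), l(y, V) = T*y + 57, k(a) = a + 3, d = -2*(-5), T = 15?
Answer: -9763660/2191139 ≈ -4.4560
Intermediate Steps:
d = 10
k(a) = 3 + a
l(y, V) = 57 + 15*y (l(y, V) = 15*y + 57 = 57 + 15*y)
m(C) = 3 + 11*C (m(C) = 10*C + (3 + C) = 3 + 11*C)
m(-162)/l(32, 166) + 27986/(-24482) = (3 + 11*(-162))/(57 + 15*32) + 27986/(-24482) = (3 - 1782)/(57 + 480) + 27986*(-1/24482) = -1779/537 - 13993/12241 = -1779*1/537 - 13993/12241 = -593/179 - 13993/12241 = -9763660/2191139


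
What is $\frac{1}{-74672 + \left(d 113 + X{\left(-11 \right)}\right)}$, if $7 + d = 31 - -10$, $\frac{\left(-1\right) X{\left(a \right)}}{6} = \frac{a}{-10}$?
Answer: $- \frac{5}{354183} \approx -1.4117 \cdot 10^{-5}$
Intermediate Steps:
$X{\left(a \right)} = \frac{3 a}{5}$ ($X{\left(a \right)} = - 6 \frac{a}{-10} = - 6 a \left(- \frac{1}{10}\right) = - 6 \left(- \frac{a}{10}\right) = \frac{3 a}{5}$)
$d = 34$ ($d = -7 + \left(31 - -10\right) = -7 + \left(31 + 10\right) = -7 + 41 = 34$)
$\frac{1}{-74672 + \left(d 113 + X{\left(-11 \right)}\right)} = \frac{1}{-74672 + \left(34 \cdot 113 + \frac{3}{5} \left(-11\right)\right)} = \frac{1}{-74672 + \left(3842 - \frac{33}{5}\right)} = \frac{1}{-74672 + \frac{19177}{5}} = \frac{1}{- \frac{354183}{5}} = - \frac{5}{354183}$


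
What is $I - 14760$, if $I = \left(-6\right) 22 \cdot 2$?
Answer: $-15024$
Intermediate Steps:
$I = -264$ ($I = \left(-132\right) 2 = -264$)
$I - 14760 = -264 - 14760 = -15024$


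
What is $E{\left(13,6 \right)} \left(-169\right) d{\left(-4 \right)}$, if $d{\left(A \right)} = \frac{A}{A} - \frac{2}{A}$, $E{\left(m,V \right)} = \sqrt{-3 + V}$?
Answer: $- \frac{507 \sqrt{3}}{2} \approx -439.07$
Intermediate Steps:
$d{\left(A \right)} = 1 - \frac{2}{A}$
$E{\left(13,6 \right)} \left(-169\right) d{\left(-4 \right)} = \sqrt{-3 + 6} \left(-169\right) \frac{-2 - 4}{-4} = \sqrt{3} \left(-169\right) \left(\left(- \frac{1}{4}\right) \left(-6\right)\right) = - 169 \sqrt{3} \cdot \frac{3}{2} = - \frac{507 \sqrt{3}}{2}$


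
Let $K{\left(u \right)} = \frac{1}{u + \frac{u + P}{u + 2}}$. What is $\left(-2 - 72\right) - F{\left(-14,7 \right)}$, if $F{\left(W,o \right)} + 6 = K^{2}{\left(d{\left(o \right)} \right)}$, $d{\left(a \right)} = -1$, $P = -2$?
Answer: $- \frac{1089}{16} \approx -68.063$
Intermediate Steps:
$K{\left(u \right)} = \frac{1}{u + \frac{-2 + u}{2 + u}}$ ($K{\left(u \right)} = \frac{1}{u + \frac{u - 2}{u + 2}} = \frac{1}{u + \frac{-2 + u}{2 + u}}$)
$F{\left(W,o \right)} = - \frac{95}{16}$ ($F{\left(W,o \right)} = -6 + \left(\frac{2 - 1}{-2 + \left(-1\right)^{2} + 3 \left(-1\right)}\right)^{2} = -6 + \left(\frac{1}{-2 + 1 - 3} \cdot 1\right)^{2} = -6 + \left(\frac{1}{-4} \cdot 1\right)^{2} = -6 + \left(\left(- \frac{1}{4}\right) 1\right)^{2} = -6 + \left(- \frac{1}{4}\right)^{2} = -6 + \frac{1}{16} = - \frac{95}{16}$)
$\left(-2 - 72\right) - F{\left(-14,7 \right)} = \left(-2 - 72\right) - - \frac{95}{16} = \left(-2 - 72\right) + \frac{95}{16} = -74 + \frac{95}{16} = - \frac{1089}{16}$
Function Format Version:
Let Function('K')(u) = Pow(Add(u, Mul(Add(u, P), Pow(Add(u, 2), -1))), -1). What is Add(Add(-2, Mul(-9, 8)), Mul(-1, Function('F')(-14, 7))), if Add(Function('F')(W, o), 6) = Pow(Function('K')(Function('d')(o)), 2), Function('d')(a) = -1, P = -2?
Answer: Rational(-1089, 16) ≈ -68.063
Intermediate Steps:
Function('K')(u) = Pow(Add(u, Mul(Pow(Add(2, u), -1), Add(-2, u))), -1) (Function('K')(u) = Pow(Add(u, Mul(Add(u, -2), Pow(Add(u, 2), -1))), -1) = Pow(Add(u, Mul(Add(-2, u), Pow(Add(2, u), -1))), -1) = Pow(Add(u, Mul(Pow(Add(2, u), -1), Add(-2, u))), -1))
Function('F')(W, o) = Rational(-95, 16) (Function('F')(W, o) = Add(-6, Pow(Mul(Pow(Add(-2, Pow(-1, 2), Mul(3, -1)), -1), Add(2, -1)), 2)) = Add(-6, Pow(Mul(Pow(Add(-2, 1, -3), -1), 1), 2)) = Add(-6, Pow(Mul(Pow(-4, -1), 1), 2)) = Add(-6, Pow(Mul(Rational(-1, 4), 1), 2)) = Add(-6, Pow(Rational(-1, 4), 2)) = Add(-6, Rational(1, 16)) = Rational(-95, 16))
Add(Add(-2, Mul(-9, 8)), Mul(-1, Function('F')(-14, 7))) = Add(Add(-2, Mul(-9, 8)), Mul(-1, Rational(-95, 16))) = Add(Add(-2, -72), Rational(95, 16)) = Add(-74, Rational(95, 16)) = Rational(-1089, 16)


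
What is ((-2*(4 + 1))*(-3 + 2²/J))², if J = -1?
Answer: 4900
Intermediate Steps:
((-2*(4 + 1))*(-3 + 2²/J))² = ((-2*(4 + 1))*(-3 + 2²/(-1)))² = ((-2*5)*(-3 + 4*(-1)))² = (-10*(-3 - 4))² = (-10*(-7))² = 70² = 4900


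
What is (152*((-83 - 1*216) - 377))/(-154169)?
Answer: 102752/154169 ≈ 0.66649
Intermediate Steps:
(152*((-83 - 1*216) - 377))/(-154169) = (152*((-83 - 216) - 377))*(-1/154169) = (152*(-299 - 377))*(-1/154169) = (152*(-676))*(-1/154169) = -102752*(-1/154169) = 102752/154169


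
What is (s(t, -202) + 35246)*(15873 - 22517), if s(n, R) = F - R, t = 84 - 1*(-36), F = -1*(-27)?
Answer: -235695900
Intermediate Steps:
F = 27
t = 120 (t = 84 + 36 = 120)
s(n, R) = 27 - R
(s(t, -202) + 35246)*(15873 - 22517) = ((27 - 1*(-202)) + 35246)*(15873 - 22517) = ((27 + 202) + 35246)*(-6644) = (229 + 35246)*(-6644) = 35475*(-6644) = -235695900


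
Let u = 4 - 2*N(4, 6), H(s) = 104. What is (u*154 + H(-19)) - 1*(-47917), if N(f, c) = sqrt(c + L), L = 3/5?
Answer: 48637 - 308*sqrt(165)/5 ≈ 47846.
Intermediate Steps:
L = 3/5 (L = 3*(1/5) = 3/5 ≈ 0.60000)
N(f, c) = sqrt(3/5 + c) (N(f, c) = sqrt(c + 3/5) = sqrt(3/5 + c))
u = 4 - 2*sqrt(165)/5 (u = 4 - 2*sqrt(15 + 25*6)/5 = 4 - 2*sqrt(15 + 150)/5 = 4 - 2*sqrt(165)/5 ≈ -1.1381)
(u*154 + H(-19)) - 1*(-47917) = ((4 - 2*sqrt(165)/5)*154 + 104) - 1*(-47917) = ((616 - 308*sqrt(165)/5) + 104) + 47917 = (720 - 308*sqrt(165)/5) + 47917 = 48637 - 308*sqrt(165)/5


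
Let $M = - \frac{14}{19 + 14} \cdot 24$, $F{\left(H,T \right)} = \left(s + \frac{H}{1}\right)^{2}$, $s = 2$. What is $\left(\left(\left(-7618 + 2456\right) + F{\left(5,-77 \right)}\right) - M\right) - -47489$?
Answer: $\frac{466248}{11} \approx 42386.0$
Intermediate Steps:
$F{\left(H,T \right)} = \left(2 + H\right)^{2}$ ($F{\left(H,T \right)} = \left(2 + \frac{H}{1}\right)^{2} = \left(2 + H 1\right)^{2} = \left(2 + H\right)^{2}$)
$M = - \frac{112}{11}$ ($M = - \frac{14}{33} \cdot 24 = \left(-14\right) \frac{1}{33} \cdot 24 = \left(- \frac{14}{33}\right) 24 = - \frac{112}{11} \approx -10.182$)
$\left(\left(\left(-7618 + 2456\right) + F{\left(5,-77 \right)}\right) - M\right) - -47489 = \left(\left(\left(-7618 + 2456\right) + \left(2 + 5\right)^{2}\right) - - \frac{112}{11}\right) - -47489 = \left(\left(-5162 + 7^{2}\right) + \frac{112}{11}\right) + 47489 = \left(\left(-5162 + 49\right) + \frac{112}{11}\right) + 47489 = \left(-5113 + \frac{112}{11}\right) + 47489 = - \frac{56131}{11} + 47489 = \frac{466248}{11}$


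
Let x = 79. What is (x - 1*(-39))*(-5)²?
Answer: 2950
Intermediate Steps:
(x - 1*(-39))*(-5)² = (79 - 1*(-39))*(-5)² = (79 + 39)*25 = 118*25 = 2950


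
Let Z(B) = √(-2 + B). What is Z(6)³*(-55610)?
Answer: -444880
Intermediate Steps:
Z(6)³*(-55610) = (√(-2 + 6))³*(-55610) = (√4)³*(-55610) = 2³*(-55610) = 8*(-55610) = -444880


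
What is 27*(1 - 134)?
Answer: -3591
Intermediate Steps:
27*(1 - 134) = 27*(-133) = -3591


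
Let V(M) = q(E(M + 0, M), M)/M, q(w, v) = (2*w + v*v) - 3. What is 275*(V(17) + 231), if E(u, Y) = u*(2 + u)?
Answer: 1336225/17 ≈ 78602.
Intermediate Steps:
q(w, v) = -3 + v² + 2*w (q(w, v) = (2*w + v²) - 3 = (v² + 2*w) - 3 = -3 + v² + 2*w)
V(M) = (-3 + M² + 2*M*(2 + M))/M (V(M) = (-3 + M² + 2*((M + 0)*(2 + (M + 0))))/M = (-3 + M² + 2*(M*(2 + M)))/M = (-3 + M² + 2*M*(2 + M))/M)
275*(V(17) + 231) = 275*((4 - 3/17 + 3*17) + 231) = 275*((4 - 3*1/17 + 51) + 231) = 275*((4 - 3/17 + 51) + 231) = 275*(932/17 + 231) = 275*(4859/17) = 1336225/17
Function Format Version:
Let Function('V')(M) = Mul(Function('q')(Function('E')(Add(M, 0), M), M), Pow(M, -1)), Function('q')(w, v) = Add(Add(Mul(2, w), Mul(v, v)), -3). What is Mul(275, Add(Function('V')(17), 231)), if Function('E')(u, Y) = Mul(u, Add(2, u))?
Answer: Rational(1336225, 17) ≈ 78602.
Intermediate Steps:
Function('q')(w, v) = Add(-3, Pow(v, 2), Mul(2, w)) (Function('q')(w, v) = Add(Add(Mul(2, w), Pow(v, 2)), -3) = Add(Add(Pow(v, 2), Mul(2, w)), -3) = Add(-3, Pow(v, 2), Mul(2, w)))
Function('V')(M) = Mul(Pow(M, -1), Add(-3, Pow(M, 2), Mul(2, M, Add(2, M)))) (Function('V')(M) = Mul(Add(-3, Pow(M, 2), Mul(2, Mul(Add(M, 0), Add(2, Add(M, 0))))), Pow(M, -1)) = Mul(Add(-3, Pow(M, 2), Mul(2, Mul(M, Add(2, M)))), Pow(M, -1)) = Mul(Add(-3, Pow(M, 2), Mul(2, M, Add(2, M))), Pow(M, -1)) = Mul(Pow(M, -1), Add(-3, Pow(M, 2), Mul(2, M, Add(2, M)))))
Mul(275, Add(Function('V')(17), 231)) = Mul(275, Add(Add(4, Mul(-3, Pow(17, -1)), Mul(3, 17)), 231)) = Mul(275, Add(Add(4, Mul(-3, Rational(1, 17)), 51), 231)) = Mul(275, Add(Add(4, Rational(-3, 17), 51), 231)) = Mul(275, Add(Rational(932, 17), 231)) = Mul(275, Rational(4859, 17)) = Rational(1336225, 17)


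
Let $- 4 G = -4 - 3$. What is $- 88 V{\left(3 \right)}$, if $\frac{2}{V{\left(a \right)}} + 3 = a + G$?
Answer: $- \frac{704}{7} \approx -100.57$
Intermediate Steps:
$G = \frac{7}{4}$ ($G = - \frac{-4 - 3}{4} = \left(- \frac{1}{4}\right) \left(-7\right) = \frac{7}{4} \approx 1.75$)
$V{\left(a \right)} = \frac{2}{- \frac{5}{4} + a}$ ($V{\left(a \right)} = \frac{2}{-3 + \left(a + \frac{7}{4}\right)} = \frac{2}{-3 + \left(\frac{7}{4} + a\right)} = \frac{2}{- \frac{5}{4} + a}$)
$- 88 V{\left(3 \right)} = - 88 \frac{8}{-5 + 4 \cdot 3} = - 88 \frac{8}{-5 + 12} = - 88 \cdot \frac{8}{7} = - 88 \cdot 8 \cdot \frac{1}{7} = \left(-88\right) \frac{8}{7} = - \frac{704}{7}$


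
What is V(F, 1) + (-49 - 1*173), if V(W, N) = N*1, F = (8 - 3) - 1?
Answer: -221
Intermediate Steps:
F = 4 (F = 5 - 1 = 4)
V(W, N) = N
V(F, 1) + (-49 - 1*173) = 1 + (-49 - 1*173) = 1 + (-49 - 173) = 1 - 222 = -221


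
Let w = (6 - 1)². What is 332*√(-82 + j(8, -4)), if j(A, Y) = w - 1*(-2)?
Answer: 332*I*√55 ≈ 2462.2*I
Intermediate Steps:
w = 25 (w = 5² = 25)
j(A, Y) = 27 (j(A, Y) = 25 - 1*(-2) = 25 + 2 = 27)
332*√(-82 + j(8, -4)) = 332*√(-82 + 27) = 332*√(-55) = 332*(I*√55) = 332*I*√55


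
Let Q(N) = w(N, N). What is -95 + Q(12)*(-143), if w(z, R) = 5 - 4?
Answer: -238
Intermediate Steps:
w(z, R) = 1
Q(N) = 1
-95 + Q(12)*(-143) = -95 + 1*(-143) = -95 - 143 = -238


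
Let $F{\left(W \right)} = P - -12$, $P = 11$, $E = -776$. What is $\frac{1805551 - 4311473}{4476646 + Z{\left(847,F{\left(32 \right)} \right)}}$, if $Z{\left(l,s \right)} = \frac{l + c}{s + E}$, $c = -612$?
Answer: $- \frac{1886959266}{3370914203} \approx -0.55978$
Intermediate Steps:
$F{\left(W \right)} = 23$ ($F{\left(W \right)} = 11 - -12 = 11 + 12 = 23$)
$Z{\left(l,s \right)} = \frac{-612 + l}{-776 + s}$ ($Z{\left(l,s \right)} = \frac{l - 612}{s - 776} = \frac{-612 + l}{-776 + s}$)
$\frac{1805551 - 4311473}{4476646 + Z{\left(847,F{\left(32 \right)} \right)}} = \frac{1805551 - 4311473}{4476646 + \frac{-612 + 847}{-776 + 23}} = - \frac{2505922}{4476646 + \frac{1}{-753} \cdot 235} = - \frac{2505922}{4476646 - \frac{235}{753}} = - \frac{2505922}{\frac{3370914203}{753}} = \left(-2505922\right) \frac{753}{3370914203} = - \frac{1886959266}{3370914203}$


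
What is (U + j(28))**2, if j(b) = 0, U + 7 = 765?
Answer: 574564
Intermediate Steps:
U = 758 (U = -7 + 765 = 758)
(U + j(28))**2 = (758 + 0)**2 = 758**2 = 574564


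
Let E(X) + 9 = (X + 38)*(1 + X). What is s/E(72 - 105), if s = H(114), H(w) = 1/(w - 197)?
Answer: 1/14027 ≈ 7.1291e-5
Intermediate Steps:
H(w) = 1/(-197 + w)
s = -1/83 (s = 1/(-197 + 114) = 1/(-83) = -1/83 ≈ -0.012048)
E(X) = -9 + (1 + X)*(38 + X) (E(X) = -9 + (X + 38)*(1 + X) = -9 + (38 + X)*(1 + X) = -9 + (1 + X)*(38 + X))
s/E(72 - 105) = -1/(83*(29 + (72 - 105)² + 39*(72 - 105))) = -1/(83*(29 + (-33)² + 39*(-33))) = -1/(83*(29 + 1089 - 1287)) = -1/83/(-169) = -1/83*(-1/169) = 1/14027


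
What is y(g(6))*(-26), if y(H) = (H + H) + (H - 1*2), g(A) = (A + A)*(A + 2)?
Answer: -7436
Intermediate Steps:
g(A) = 2*A*(2 + A) (g(A) = (2*A)*(2 + A) = 2*A*(2 + A))
y(H) = -2 + 3*H (y(H) = 2*H + (H - 2) = 2*H + (-2 + H) = -2 + 3*H)
y(g(6))*(-26) = (-2 + 3*(2*6*(2 + 6)))*(-26) = (-2 + 3*(2*6*8))*(-26) = (-2 + 3*96)*(-26) = (-2 + 288)*(-26) = 286*(-26) = -7436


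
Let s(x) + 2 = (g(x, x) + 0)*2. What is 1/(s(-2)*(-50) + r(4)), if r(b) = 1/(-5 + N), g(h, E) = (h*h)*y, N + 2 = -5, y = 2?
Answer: -12/8401 ≈ -0.0014284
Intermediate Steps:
N = -7 (N = -2 - 5 = -7)
g(h, E) = 2*h² (g(h, E) = (h*h)*2 = h²*2 = 2*h²)
s(x) = -2 + 4*x² (s(x) = -2 + (2*x² + 0)*2 = -2 + (2*x²)*2 = -2 + 4*x²)
r(b) = -1/12 (r(b) = 1/(-5 - 7) = 1/(-12) = -1/12)
1/(s(-2)*(-50) + r(4)) = 1/((-2 + 4*(-2)²)*(-50) - 1/12) = 1/((-2 + 4*4)*(-50) - 1/12) = 1/((-2 + 16)*(-50) - 1/12) = 1/(14*(-50) - 1/12) = 1/(-700 - 1/12) = 1/(-8401/12) = -12/8401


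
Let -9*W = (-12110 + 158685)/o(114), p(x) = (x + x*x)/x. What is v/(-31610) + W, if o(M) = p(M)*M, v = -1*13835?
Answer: -30008441/37296639 ≈ -0.80459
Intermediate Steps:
p(x) = (x + x²)/x
v = -13835
o(M) = M*(1 + M) (o(M) = (1 + M)*M = M*(1 + M))
W = -29315/23598 (W = -(-12110 + 158685)/(9*(114*(1 + 114))) = -146575/(9*(114*115)) = -146575/(9*13110) = -⅑*29315/2622 = -29315/23598 ≈ -1.2423)
v/(-31610) + W = -13835/(-31610) - 29315/23598 = -13835*(-1/31610) - 29315/23598 = 2767/6322 - 29315/23598 = -30008441/37296639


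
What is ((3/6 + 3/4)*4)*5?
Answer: 25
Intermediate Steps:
((3/6 + 3/4)*4)*5 = ((3*(1/6) + 3*(1/4))*4)*5 = ((1/2 + 3/4)*4)*5 = ((5/4)*4)*5 = 5*5 = 25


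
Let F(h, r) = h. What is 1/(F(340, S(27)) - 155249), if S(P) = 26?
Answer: -1/154909 ≈ -6.4554e-6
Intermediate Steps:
1/(F(340, S(27)) - 155249) = 1/(340 - 155249) = 1/(-154909) = -1/154909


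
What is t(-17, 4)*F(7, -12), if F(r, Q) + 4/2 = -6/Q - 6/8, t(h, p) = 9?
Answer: -81/4 ≈ -20.250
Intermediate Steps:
F(r, Q) = -11/4 - 6/Q (F(r, Q) = -2 + (-6/Q - 6/8) = -2 + (-6/Q - 6*⅛) = -2 + (-6/Q - ¾) = -2 + (-¾ - 6/Q) = -11/4 - 6/Q)
t(-17, 4)*F(7, -12) = 9*(-11/4 - 6/(-12)) = 9*(-11/4 - 6*(-1/12)) = 9*(-11/4 + ½) = 9*(-9/4) = -81/4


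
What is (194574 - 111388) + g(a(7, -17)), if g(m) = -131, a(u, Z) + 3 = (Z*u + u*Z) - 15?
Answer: 83055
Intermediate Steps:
a(u, Z) = -18 + 2*Z*u (a(u, Z) = -3 + ((Z*u + u*Z) - 15) = -3 + ((Z*u + Z*u) - 15) = -3 + (2*Z*u - 15) = -3 + (-15 + 2*Z*u) = -18 + 2*Z*u)
(194574 - 111388) + g(a(7, -17)) = (194574 - 111388) - 131 = 83186 - 131 = 83055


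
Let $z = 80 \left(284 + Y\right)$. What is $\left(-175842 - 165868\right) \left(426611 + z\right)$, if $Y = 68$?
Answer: $-155399798410$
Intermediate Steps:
$z = 28160$ ($z = 80 \left(284 + 68\right) = 80 \cdot 352 = 28160$)
$\left(-175842 - 165868\right) \left(426611 + z\right) = \left(-175842 - 165868\right) \left(426611 + 28160\right) = \left(-341710\right) 454771 = -155399798410$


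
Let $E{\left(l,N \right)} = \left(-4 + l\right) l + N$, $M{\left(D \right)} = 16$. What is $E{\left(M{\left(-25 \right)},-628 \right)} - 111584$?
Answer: $-112020$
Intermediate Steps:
$E{\left(l,N \right)} = N + l \left(-4 + l\right)$ ($E{\left(l,N \right)} = l \left(-4 + l\right) + N = N + l \left(-4 + l\right)$)
$E{\left(M{\left(-25 \right)},-628 \right)} - 111584 = \left(-628 + 16^{2} - 64\right) - 111584 = \left(-628 + 256 - 64\right) - 111584 = -436 - 111584 = -112020$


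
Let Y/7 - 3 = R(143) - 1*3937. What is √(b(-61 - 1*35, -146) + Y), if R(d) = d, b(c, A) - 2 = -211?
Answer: I*√26746 ≈ 163.54*I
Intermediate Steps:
b(c, A) = -209 (b(c, A) = 2 - 211 = -209)
Y = -26537 (Y = 21 + 7*(143 - 1*3937) = 21 + 7*(143 - 3937) = 21 + 7*(-3794) = 21 - 26558 = -26537)
√(b(-61 - 1*35, -146) + Y) = √(-209 - 26537) = √(-26746) = I*√26746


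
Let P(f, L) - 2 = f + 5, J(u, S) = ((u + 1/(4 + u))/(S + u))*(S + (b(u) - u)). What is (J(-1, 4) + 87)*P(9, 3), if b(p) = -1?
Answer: 12400/9 ≈ 1377.8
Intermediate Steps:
J(u, S) = (u + 1/(4 + u))*(-1 + S - u)/(S + u) (J(u, S) = ((u + 1/(4 + u))/(S + u))*(S + (-1 - u)) = ((u + 1/(4 + u))/(S + u))*(-1 + S - u) = (u + 1/(4 + u))*(-1 + S - u)/(S + u))
P(f, L) = 7 + f (P(f, L) = 2 + (f + 5) = 2 + (5 + f) = 7 + f)
(J(-1, 4) + 87)*P(9, 3) = ((-1 + 4 - 1*(-1)³ - 5*(-1) - 5*(-1)² + 4*(-1)² + 4*4*(-1))/((-1)² + 4*4 + 4*(-1) + 4*(-1)) + 87)*(7 + 9) = ((-1 + 4 - 1*(-1) + 5 - 5*1 + 4*1 - 16)/(1 + 16 - 4 - 4) + 87)*16 = ((-1 + 4 + 1 + 5 - 5 + 4 - 16)/9 + 87)*16 = ((⅑)*(-8) + 87)*16 = (-8/9 + 87)*16 = (775/9)*16 = 12400/9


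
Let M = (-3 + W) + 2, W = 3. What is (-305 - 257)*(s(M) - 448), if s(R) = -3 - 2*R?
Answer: 255710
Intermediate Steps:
M = 2 (M = (-3 + 3) + 2 = 0 + 2 = 2)
(-305 - 257)*(s(M) - 448) = (-305 - 257)*((-3 - 2*2) - 448) = -562*((-3 - 4) - 448) = -562*(-7 - 448) = -562*(-455) = 255710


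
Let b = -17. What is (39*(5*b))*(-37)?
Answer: 122655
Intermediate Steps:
(39*(5*b))*(-37) = (39*(5*(-17)))*(-37) = (39*(-85))*(-37) = -3315*(-37) = 122655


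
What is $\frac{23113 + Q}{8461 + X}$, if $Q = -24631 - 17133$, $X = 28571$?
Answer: $- \frac{6217}{12344} \approx -0.50365$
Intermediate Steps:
$Q = -41764$
$\frac{23113 + Q}{8461 + X} = \frac{23113 - 41764}{8461 + 28571} = - \frac{18651}{37032} = \left(-18651\right) \frac{1}{37032} = - \frac{6217}{12344}$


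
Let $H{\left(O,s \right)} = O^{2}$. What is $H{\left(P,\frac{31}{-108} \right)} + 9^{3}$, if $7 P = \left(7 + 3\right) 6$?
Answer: $\frac{39321}{49} \approx 802.47$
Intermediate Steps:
$P = \frac{60}{7}$ ($P = \frac{\left(7 + 3\right) 6}{7} = \frac{10 \cdot 6}{7} = \frac{1}{7} \cdot 60 = \frac{60}{7} \approx 8.5714$)
$H{\left(P,\frac{31}{-108} \right)} + 9^{3} = \left(\frac{60}{7}\right)^{2} + 9^{3} = \frac{3600}{49} + 729 = \frac{39321}{49}$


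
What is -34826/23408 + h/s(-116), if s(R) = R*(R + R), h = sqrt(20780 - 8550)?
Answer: -1583/1064 + sqrt(12230)/26912 ≈ -1.4837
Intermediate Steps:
h = sqrt(12230) ≈ 110.59
s(R) = 2*R**2 (s(R) = R*(2*R) = 2*R**2)
-34826/23408 + h/s(-116) = -34826/23408 + sqrt(12230)/((2*(-116)**2)) = -34826*1/23408 + sqrt(12230)/((2*13456)) = -1583/1064 + sqrt(12230)/26912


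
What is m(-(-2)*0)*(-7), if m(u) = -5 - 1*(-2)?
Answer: 21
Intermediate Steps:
m(u) = -3 (m(u) = -5 + 2 = -3)
m(-(-2)*0)*(-7) = -3*(-7) = 21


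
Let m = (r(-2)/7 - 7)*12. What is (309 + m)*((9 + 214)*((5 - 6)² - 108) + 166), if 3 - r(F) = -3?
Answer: -5575095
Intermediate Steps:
r(F) = 6 (r(F) = 3 - 1*(-3) = 3 + 3 = 6)
m = -516/7 (m = (6/7 - 7)*12 = -43/7*12 = -516/7 ≈ -73.714)
(309 + m)*((9 + 214)*((5 - 6)² - 108) + 166) = (309 - 516/7)*((9 + 214)*((5 - 6)² - 108) + 166) = 1647*(223*((-1)² - 108) + 166)/7 = 1647*(223*(1 - 108) + 166)/7 = 1647*(223*(-107) + 166)/7 = 1647*(-23861 + 166)/7 = (1647/7)*(-23695) = -5575095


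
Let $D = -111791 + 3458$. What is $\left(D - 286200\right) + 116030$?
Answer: $-278503$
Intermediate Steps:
$D = -108333$
$\left(D - 286200\right) + 116030 = \left(-108333 - 286200\right) + 116030 = -394533 + 116030 = -278503$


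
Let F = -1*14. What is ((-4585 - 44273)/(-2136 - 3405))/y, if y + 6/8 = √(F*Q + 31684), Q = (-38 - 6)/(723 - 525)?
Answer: 1758888/8427607961 + 12507648*√1114/8427607961 ≈ 0.049744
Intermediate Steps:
F = -14
Q = -2/9 (Q = -44/198 = -44*1/198 = -2/9 ≈ -0.22222)
y = -¾ + 16*√1114/3 (y = -¾ + √(-14*(-2/9) + 31684) = -¾ + √(28/9 + 31684) = -¾ + √(285184/9) = -¾ + 16*√1114/3 ≈ 177.26)
((-4585 - 44273)/(-2136 - 3405))/y = ((-4585 - 44273)/(-2136 - 3405))/(-¾ + 16*√1114/3) = (-48858/(-5541))/(-¾ + 16*√1114/3) = (-48858*(-1/5541))/(-¾ + 16*√1114/3) = 16286/(1847*(-¾ + 16*√1114/3))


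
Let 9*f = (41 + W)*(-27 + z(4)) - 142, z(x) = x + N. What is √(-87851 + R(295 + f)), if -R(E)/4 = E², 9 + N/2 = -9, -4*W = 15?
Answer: I*√30053845/18 ≈ 304.56*I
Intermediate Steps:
W = -15/4 (W = -¼*15 = -15/4 ≈ -3.7500)
N = -36 (N = -18 + 2*(-9) = -18 - 18 = -36)
z(x) = -36 + x (z(x) = x - 36 = -36 + x)
f = -9359/36 (f = ((41 - 15/4)*(-27 + (-36 + 4)) - 142)/9 = (149*(-27 - 32)/4 - 142)/9 = ((149/4)*(-59) - 142)/9 = (-8791/4 - 142)/9 = (⅑)*(-9359/4) = -9359/36 ≈ -259.97)
R(E) = -4*E²
√(-87851 + R(295 + f)) = √(-87851 - 4*(295 - 9359/36)²) = √(-87851 - 4*(1261/36)²) = √(-87851 - 4*1590121/1296) = √(-87851 - 1590121/324) = √(-30053845/324) = I*√30053845/18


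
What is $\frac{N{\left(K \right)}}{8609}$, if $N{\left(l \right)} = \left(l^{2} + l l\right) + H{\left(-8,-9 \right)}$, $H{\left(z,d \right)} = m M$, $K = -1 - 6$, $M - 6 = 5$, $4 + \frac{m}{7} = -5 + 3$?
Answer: $- \frac{364}{8609} \approx -0.042281$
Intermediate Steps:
$m = -42$ ($m = -28 + 7 \left(-5 + 3\right) = -28 + 7 \left(-2\right) = -28 - 14 = -42$)
$M = 11$ ($M = 6 + 5 = 11$)
$K = -7$ ($K = -1 - 6 = -7$)
$H{\left(z,d \right)} = -462$ ($H{\left(z,d \right)} = \left(-42\right) 11 = -462$)
$N{\left(l \right)} = -462 + 2 l^{2}$ ($N{\left(l \right)} = \left(l^{2} + l l\right) - 462 = \left(l^{2} + l^{2}\right) - 462 = 2 l^{2} - 462 = -462 + 2 l^{2}$)
$\frac{N{\left(K \right)}}{8609} = \frac{-462 + 2 \left(-7\right)^{2}}{8609} = \left(-462 + 2 \cdot 49\right) \frac{1}{8609} = \left(-462 + 98\right) \frac{1}{8609} = \left(-364\right) \frac{1}{8609} = - \frac{364}{8609}$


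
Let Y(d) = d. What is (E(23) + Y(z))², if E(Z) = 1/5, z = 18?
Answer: 8281/25 ≈ 331.24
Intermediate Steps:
E(Z) = ⅕
(E(23) + Y(z))² = (⅕ + 18)² = (91/5)² = 8281/25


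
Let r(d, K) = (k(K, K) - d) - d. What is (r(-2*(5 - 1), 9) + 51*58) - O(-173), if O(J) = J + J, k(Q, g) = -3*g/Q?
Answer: 3317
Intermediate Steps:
k(Q, g) = -3*g/Q
r(d, K) = -3 - 2*d (r(d, K) = (-3*K/K - d) - d = (-3 - d) - d = -3 - 2*d)
O(J) = 2*J
(r(-2*(5 - 1), 9) + 51*58) - O(-173) = ((-3 - (-4)*(5 - 1)) + 51*58) - 2*(-173) = ((-3 - (-4)*4) + 2958) - 1*(-346) = ((-3 - 2*(-8)) + 2958) + 346 = ((-3 + 16) + 2958) + 346 = (13 + 2958) + 346 = 2971 + 346 = 3317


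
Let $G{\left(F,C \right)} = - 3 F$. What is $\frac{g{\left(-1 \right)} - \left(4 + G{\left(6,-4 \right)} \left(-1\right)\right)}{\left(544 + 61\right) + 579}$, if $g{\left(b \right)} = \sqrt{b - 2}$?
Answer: $- \frac{11}{592} + \frac{i \sqrt{3}}{1184} \approx -0.018581 + 0.0014629 i$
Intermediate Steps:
$g{\left(b \right)} = \sqrt{-2 + b}$
$\frac{g{\left(-1 \right)} - \left(4 + G{\left(6,-4 \right)} \left(-1\right)\right)}{\left(544 + 61\right) + 579} = \frac{\sqrt{-2 - 1} - \left(4 + \left(-3\right) 6 \left(-1\right)\right)}{\left(544 + 61\right) + 579} = \frac{\sqrt{-3} - \left(4 - -18\right)}{605 + 579} = \frac{i \sqrt{3} - \left(4 + 18\right)}{1184} = \left(i \sqrt{3} - 22\right) \frac{1}{1184} = \left(-22 + i \sqrt{3}\right) \frac{1}{1184} = - \frac{11}{592} + \frac{i \sqrt{3}}{1184}$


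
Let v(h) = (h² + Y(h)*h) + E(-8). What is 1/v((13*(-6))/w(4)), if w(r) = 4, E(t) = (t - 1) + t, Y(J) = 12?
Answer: 4/517 ≈ 0.0077369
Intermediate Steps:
E(t) = -1 + 2*t (E(t) = (-1 + t) + t = -1 + 2*t)
v(h) = -17 + h² + 12*h (v(h) = (h² + 12*h) + (-1 + 2*(-8)) = (h² + 12*h) + (-1 - 16) = (h² + 12*h) - 17 = -17 + h² + 12*h)
1/v((13*(-6))/w(4)) = 1/(-17 + ((13*(-6))/4)² + 12*((13*(-6))/4)) = 1/(-17 + (-78*¼)² + 12*(-78*¼)) = 1/(-17 + (-39/2)² + 12*(-39/2)) = 1/(-17 + 1521/4 - 234) = 1/(517/4) = 4/517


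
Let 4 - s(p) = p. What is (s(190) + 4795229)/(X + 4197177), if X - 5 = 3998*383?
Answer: 4795043/5728416 ≈ 0.83706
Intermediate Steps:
s(p) = 4 - p
X = 1531239 (X = 5 + 3998*383 = 5 + 1531234 = 1531239)
(s(190) + 4795229)/(X + 4197177) = ((4 - 1*190) + 4795229)/(1531239 + 4197177) = ((4 - 190) + 4795229)/5728416 = (-186 + 4795229)*(1/5728416) = 4795043*(1/5728416) = 4795043/5728416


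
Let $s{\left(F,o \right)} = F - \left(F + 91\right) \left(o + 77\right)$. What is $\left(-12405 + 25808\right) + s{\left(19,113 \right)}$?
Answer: $-7478$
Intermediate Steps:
$s{\left(F,o \right)} = F - \left(77 + o\right) \left(91 + F\right)$ ($s{\left(F,o \right)} = F - \left(91 + F\right) \left(77 + o\right) = F - \left(77 + o\right) \left(91 + F\right)$)
$\left(-12405 + 25808\right) + s{\left(19,113 \right)} = \left(-12405 + 25808\right) - \left(18734 + 2147\right) = 13403 - 20881 = -7478$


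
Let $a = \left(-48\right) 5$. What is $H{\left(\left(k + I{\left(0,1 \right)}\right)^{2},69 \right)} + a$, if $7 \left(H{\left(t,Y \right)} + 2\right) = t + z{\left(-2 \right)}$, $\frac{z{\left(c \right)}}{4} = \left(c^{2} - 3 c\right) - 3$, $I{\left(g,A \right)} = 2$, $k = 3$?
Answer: $- \frac{1641}{7} \approx -234.43$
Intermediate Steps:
$a = -240$
$z{\left(c \right)} = -12 - 12 c + 4 c^{2}$ ($z{\left(c \right)} = 4 \left(\left(c^{2} - 3 c\right) - 3\right) = 4 \left(-3 + c^{2} - 3 c\right) = -12 - 12 c + 4 c^{2}$)
$H{\left(t,Y \right)} = 2 + \frac{t}{7}$ ($H{\left(t,Y \right)} = -2 + \frac{t - \left(-12 - 16\right)}{7} = -2 + \frac{t + \left(-12 + 24 + 4 \cdot 4\right)}{7} = -2 + \frac{t + \left(-12 + 24 + 16\right)}{7} = -2 + \frac{t + 28}{7} = -2 + \frac{28 + t}{7} = -2 + \left(4 + \frac{t}{7}\right) = 2 + \frac{t}{7}$)
$H{\left(\left(k + I{\left(0,1 \right)}\right)^{2},69 \right)} + a = \left(2 + \frac{\left(3 + 2\right)^{2}}{7}\right) - 240 = \left(2 + \frac{5^{2}}{7}\right) - 240 = \left(2 + \frac{1}{7} \cdot 25\right) - 240 = \left(2 + \frac{25}{7}\right) - 240 = \frac{39}{7} - 240 = - \frac{1641}{7}$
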